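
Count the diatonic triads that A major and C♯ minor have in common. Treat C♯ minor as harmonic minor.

Diatonic triads of A major: A major (I), B minor (ii), C♯ minor (iii), D major (IV), E major (V), F♯ minor (vi), G♯ diminished (vii°).
Diatonic triads of C♯ minor (harmonic minor): C♯ minor (i), D♯ diminished (ii°), E augmented (III+), F♯ minor (iv), G♯ major (V), A major (VI), B♯ diminished (vii°).
Matching root and quality in both lists: A major, C♯ minor, F♯ minor.
That gives 3 common triads.

3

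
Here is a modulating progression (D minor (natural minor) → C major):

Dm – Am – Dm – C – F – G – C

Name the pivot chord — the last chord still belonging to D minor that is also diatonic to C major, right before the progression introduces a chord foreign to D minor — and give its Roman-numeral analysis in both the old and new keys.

F — III in D minor, IV in C major

Chords diatonic to D minor: Dm, Edim, F, Gm, Am, Bb, C.
Reading the progression, the first chord not in that set is G, so the modulation leaves D minor there.
The chord immediately before G is F, which is diatonic to both keys: III in D minor and IV in C major.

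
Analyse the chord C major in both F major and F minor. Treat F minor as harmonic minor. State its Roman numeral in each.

V in F major; V in F minor

The scale of F major is F G A B♭ C D E; C is degree 5, and the triad built there (C-E-G) is major, so it is V.
The scale of F minor (harmonic minor) is F G A♭ B♭ C D♭ E; C is degree 5, and the triad built there (C-E-G) is major, so it is V.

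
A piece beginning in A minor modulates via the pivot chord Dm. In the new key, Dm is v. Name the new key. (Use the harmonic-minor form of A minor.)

The numeral v denotes a minor triad on scale degree 5. With D on degree 5, the tonic of the new key is G.
Degree 5 carries a minor triad in natural-minor keys, so the destination is G minor.
Check: the diatonic triads of G minor (natural minor) are Gm (i), Adim (ii°), Bb (III), Cm (iv), Dm (v), Eb (VI), F (VII) — Dm is indeed v.

G minor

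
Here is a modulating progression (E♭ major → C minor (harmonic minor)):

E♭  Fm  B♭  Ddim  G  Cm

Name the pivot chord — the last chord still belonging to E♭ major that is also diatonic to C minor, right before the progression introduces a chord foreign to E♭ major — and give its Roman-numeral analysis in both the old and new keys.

Ddim — vii° in E♭ major, ii° in C minor

Chords diatonic to E♭ major: E♭, Fm, Gm, A♭, B♭, Cm, Ddim.
Reading the progression, the first chord not in that set is G, so the modulation leaves E♭ major there.
The chord immediately before G is Ddim, which is diatonic to both keys: vii° in E♭ major and ii° in C minor.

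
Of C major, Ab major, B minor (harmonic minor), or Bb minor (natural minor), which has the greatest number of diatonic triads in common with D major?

B minor

Triads of D major: D (I), Em (ii), F#m (iii), G (IV), A (V), Bm (vi), C#dim (vii°).
C major shares 2: Em, G.
Ab major shares 0: none.
B minor (harmonic minor) shares 4: Em, G, Bm, C#dim.
Bb minor (natural minor) shares 0: none.
The most common triads (4) are shared with B minor.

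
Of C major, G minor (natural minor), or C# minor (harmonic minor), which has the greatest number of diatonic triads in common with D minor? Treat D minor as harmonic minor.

Triads of D minor (harmonic minor): D minor (i), E diminished (ii°), F augmented (III+), G minor (iv), A major (V), Bb major (VI), C# diminished (vii°).
C major shares 1: Dm.
G minor (natural minor) shares 3: Dm, Gm, Bb.
C# minor (harmonic minor) shares 1: A.
The most common triads (3) are shared with G minor.

G minor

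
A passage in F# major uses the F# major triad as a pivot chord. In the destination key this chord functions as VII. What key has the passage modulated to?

The numeral VII denotes a major triad on scale degree 7. With F# on degree 7, the tonic of the new key is G#.
Degree 7 carries a major triad in natural-minor keys, so the destination is G# minor.
Check: the diatonic triads of G# minor (natural minor) are G#m (i), A#dim (ii°), B (III), C#m (iv), D#m (v), E (VI), F# (VII) — F# major is indeed VII.

G# minor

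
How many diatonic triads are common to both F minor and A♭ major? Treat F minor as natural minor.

Diatonic triads of F minor (natural minor): F minor (i), G diminished (ii°), A♭ major (III), B♭ minor (iv), C minor (v), D♭ major (VI), E♭ major (VII).
Diatonic triads of A♭ major: A♭ major (I), B♭ minor (ii), C minor (iii), D♭ major (IV), E♭ major (V), F minor (vi), G diminished (vii°).
Matching root and quality in both lists: F minor, G diminished, A♭ major, B♭ minor, C minor, D♭ major, E♭ major.
That gives 7 common triads.

7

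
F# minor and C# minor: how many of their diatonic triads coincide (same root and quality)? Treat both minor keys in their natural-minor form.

Diatonic triads of F# minor (natural minor): F#m (i), G#dim (ii°), A (III), Bm (iv), C#m (v), D (VI), E (VII).
Diatonic triads of C# minor (natural minor): C#m (i), D#dim (ii°), E (III), F#m (iv), G#m (v), A (VI), B (VII).
Matching root and quality in both lists: F#m, A, C#m, E.
That gives 4 common triads.

4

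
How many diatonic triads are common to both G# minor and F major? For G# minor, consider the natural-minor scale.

Diatonic triads of G# minor (natural minor): G#m (i), A#dim (ii°), B (III), C#m (iv), D#m (v), E (VI), F# (VII).
Diatonic triads of F major: F (I), Gm (ii), Am (iii), Bb (IV), C (V), Dm (vi), Edim (vii°).
No triad has the same root and quality in both keys.

0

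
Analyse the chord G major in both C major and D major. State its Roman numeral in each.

The scale of C major is C D E F G A B; G is degree 5, and the triad built there (G-B-D) is major, so it is V.
The scale of D major is D E F# G A B C#; G is degree 4, and the triad built there (G-B-D) is major, so it is IV.

V in C major; IV in D major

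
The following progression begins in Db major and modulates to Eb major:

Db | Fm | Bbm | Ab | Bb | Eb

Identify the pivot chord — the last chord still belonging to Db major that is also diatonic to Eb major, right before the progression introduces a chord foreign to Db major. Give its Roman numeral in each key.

Chords diatonic to Db major: Db, Ebm, Fm, Gb, Ab, Bbm, Cdim.
Reading the progression, the first chord not in that set is Bb, so the modulation leaves Db major there.
The chord immediately before Bb is Ab, which is diatonic to both keys: V in Db major and IV in Eb major.

Ab — V in Db major, IV in Eb major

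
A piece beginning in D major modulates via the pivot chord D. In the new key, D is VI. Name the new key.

F# minor

The numeral VI denotes a major triad on scale degree 6. With D on degree 6, the tonic of the new key is F#.
Degree 6 carries a major triad in minor keys, so the destination is F# minor.
Check: the diatonic triads of F# minor (natural minor) are F#m (i), G#dim (ii°), A (III), Bm (iv), C#m (v), D (VI), E (VII) — D is indeed VI.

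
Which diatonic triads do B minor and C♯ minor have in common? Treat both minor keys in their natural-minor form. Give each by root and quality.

F♯m, A

Triads in B minor (natural minor): B minor (i), C♯ diminished (ii°), D major (III), E minor (iv), F♯ minor (v), G major (VI), A major (VII).
Triads in C♯ minor (natural minor): C♯ minor (i), D♯ diminished (ii°), E major (III), F♯ minor (iv), G♯ minor (v), A major (VI), B major (VII).
Shared triads with their functions: F♯ minor (v in B minor, iv in C♯ minor); A major (VII in B minor, VI in C♯ minor).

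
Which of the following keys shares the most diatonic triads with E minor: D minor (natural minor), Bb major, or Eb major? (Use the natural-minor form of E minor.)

D minor

Triads of E minor (natural minor): E minor (i), F# diminished (ii°), G major (III), A minor (iv), B minor (v), C major (VI), D major (VII).
D minor (natural minor) shares 2: Am, C.
Bb major shares 0: none.
Eb major shares 0: none.
The most common triads (2) are shared with D minor.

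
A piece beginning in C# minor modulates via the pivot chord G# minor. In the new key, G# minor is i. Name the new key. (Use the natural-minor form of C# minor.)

The numeral i denotes a minor triad on scale degree 1. With G# on degree 1, the tonic of the new key is G#.
Degree 1 carries a minor triad in minor keys, so the destination is G# minor.
Check: the diatonic triads of G# minor (natural minor) are G#m (i), A#dim (ii°), B (III), C#m (iv), D#m (v), E (VI), F# (VII) — G# minor is indeed i.

G# minor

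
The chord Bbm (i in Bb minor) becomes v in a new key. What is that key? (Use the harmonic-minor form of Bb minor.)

Eb minor

The numeral v denotes a minor triad on scale degree 5. With Bb on degree 5, the tonic of the new key is Eb.
Degree 5 carries a minor triad in natural-minor keys, so the destination is Eb minor.
Check: the diatonic triads of Eb minor (natural minor) are Ebm (i), Fdim (ii°), Gb (III), Abm (iv), Bbm (v), Cb (VI), Db (VII) — Bbm is indeed v.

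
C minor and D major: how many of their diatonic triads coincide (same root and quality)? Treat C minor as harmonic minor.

1

Diatonic triads of C minor (harmonic minor): C minor (i), D diminished (ii°), Eb augmented (III+), F minor (iv), G major (V), Ab major (VI), B diminished (vii°).
Diatonic triads of D major: D major (I), E minor (ii), F# minor (iii), G major (IV), A major (V), B minor (vi), C# diminished (vii°).
Matching root and quality in both lists: G major.
That gives 1 common triad.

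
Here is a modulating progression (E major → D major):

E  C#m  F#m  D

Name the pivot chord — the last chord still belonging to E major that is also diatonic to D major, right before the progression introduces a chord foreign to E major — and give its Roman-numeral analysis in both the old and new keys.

Chords diatonic to E major: E, F#m, G#m, A, B, C#m, D#dim.
Reading the progression, the first chord not in that set is D, so the modulation leaves E major there.
The chord immediately before D is F#m, which is diatonic to both keys: ii in E major and iii in D major.

F#m — ii in E major, iii in D major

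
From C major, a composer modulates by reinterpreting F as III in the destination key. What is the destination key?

The numeral III denotes a major triad on scale degree 3. With F on degree 3, the tonic of the new key is D.
Degree 3 carries a major triad in natural-minor keys, so the destination is D minor.
Check: the diatonic triads of D minor (natural minor) are Dm (i), Edim (ii°), F (III), Gm (iv), Am (v), Bb (VI), C (VII) — F is indeed III.

D minor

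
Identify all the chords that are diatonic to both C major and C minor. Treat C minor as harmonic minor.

Triads in C major: C (I), Dm (ii), Em (iii), F (IV), G (V), Am (vi), Bdim (vii°).
Triads in C minor (harmonic minor): Cm (i), Ddim (ii°), E♭aug (III+), Fm (iv), G (V), A♭ (VI), Bdim (vii°).
Shared triads with their functions: G (V in C major, V in C minor); Bdim (vii° in C major, vii° in C minor).

G, Bdim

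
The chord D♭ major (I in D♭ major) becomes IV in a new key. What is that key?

A♭ major

The numeral IV denotes a major triad on scale degree 4. With D♭ on degree 4, the tonic of the new key is A♭.
Degree 4 carries a major triad in major keys, so the destination is A♭ major.
Check: the diatonic triads of A♭ major are A♭ (I), B♭m (ii), Cm (iii), D♭ (IV), E♭ (V), Fm (vi), Gdim (vii°) — D♭ major is indeed IV.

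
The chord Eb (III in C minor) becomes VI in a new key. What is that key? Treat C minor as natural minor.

G minor

The numeral VI denotes a major triad on scale degree 6. With Eb on degree 6, the tonic of the new key is G.
Degree 6 carries a major triad in minor keys, so the destination is G minor.
Check: the diatonic triads of G minor (natural minor) are Gm (i), Adim (ii°), Bb (III), Cm (iv), Dm (v), Eb (VI), F (VII) — Eb is indeed VI.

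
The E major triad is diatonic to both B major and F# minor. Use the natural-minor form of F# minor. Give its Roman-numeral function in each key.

The scale of B major is B C# D# E F# G# A#; E is degree 4, and the triad built there (E-G#-B) is major, so it is IV.
The scale of F# minor (natural minor) is F# G# A B C# D E; E is degree 7, and the triad built there (E-G#-B) is major, so it is VII.

IV in B major; VII in F# minor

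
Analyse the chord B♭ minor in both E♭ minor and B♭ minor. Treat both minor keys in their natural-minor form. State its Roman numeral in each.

The scale of E♭ minor (natural minor) is E♭ F G♭ A♭ B♭ C♭ D♭; B♭ is degree 5, and the triad built there (B♭-D♭-F) is minor, so it is v.
The scale of B♭ minor (natural minor) is B♭ C D♭ E♭ F G♭ A♭; B♭ is degree 1, and the triad built there (B♭-D♭-F) is minor, so it is i.

v in E♭ minor; i in B♭ minor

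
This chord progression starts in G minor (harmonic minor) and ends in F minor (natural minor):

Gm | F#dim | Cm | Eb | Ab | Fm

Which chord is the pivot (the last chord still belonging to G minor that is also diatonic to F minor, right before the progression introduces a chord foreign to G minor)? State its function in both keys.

Eb — VI in G minor, VII in F minor

Chords diatonic to G minor: Gm, Adim, Bbaug, Cm, D, Eb, F#dim.
Reading the progression, the first chord not in that set is Ab, so the modulation leaves G minor there.
The chord immediately before Ab is Eb, which is diatonic to both keys: VI in G minor and VII in F minor.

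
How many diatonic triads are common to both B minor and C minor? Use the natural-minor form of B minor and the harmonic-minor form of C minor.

1

Diatonic triads of B minor (natural minor): Bm (i), C#dim (ii°), D (III), Em (iv), F#m (v), G (VI), A (VII).
Diatonic triads of C minor (harmonic minor): Cm (i), Ddim (ii°), Ebaug (III+), Fm (iv), G (V), Ab (VI), Bdim (vii°).
Matching root and quality in both lists: G.
That gives 1 common triad.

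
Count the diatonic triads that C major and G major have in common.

4

Diatonic triads of C major: C (I), Dm (ii), Em (iii), F (IV), G (V), Am (vi), Bdim (vii°).
Diatonic triads of G major: G (I), Am (ii), Bm (iii), C (IV), D (V), Em (vi), F#dim (vii°).
Matching root and quality in both lists: C, Em, G, Am.
That gives 4 common triads.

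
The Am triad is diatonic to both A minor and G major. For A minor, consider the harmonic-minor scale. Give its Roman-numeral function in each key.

The scale of A minor (harmonic minor) is A B C D E F G#; A is degree 1, and the triad built there (A-C-E) is minor, so it is i.
The scale of G major is G A B C D E F#; A is degree 2, and the triad built there (A-C-E) is minor, so it is ii.

i in A minor; ii in G major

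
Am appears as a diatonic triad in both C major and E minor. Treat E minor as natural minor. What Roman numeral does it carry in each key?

vi in C major; iv in E minor

The scale of C major is C D E F G A B; A is degree 6, and the triad built there (A-C-E) is minor, so it is vi.
The scale of E minor (natural minor) is E F# G A B C D; A is degree 4, and the triad built there (A-C-E) is minor, so it is iv.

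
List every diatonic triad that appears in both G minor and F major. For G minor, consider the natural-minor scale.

Gm, Bb, Dm, F

Triads in G minor (natural minor): G minor (i), A diminished (ii°), Bb major (III), C minor (iv), D minor (v), Eb major (VI), F major (VII).
Triads in F major: F major (I), G minor (ii), A minor (iii), Bb major (IV), C major (V), D minor (vi), E diminished (vii°).
Shared triads with their functions: G minor (i in G minor, ii in F major); Bb major (III in G minor, IV in F major); D minor (v in G minor, vi in F major); F major (VII in G minor, I in F major).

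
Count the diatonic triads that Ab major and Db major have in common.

Diatonic triads of Ab major: Ab (I), Bbm (ii), Cm (iii), Db (IV), Eb (V), Fm (vi), Gdim (vii°).
Diatonic triads of Db major: Db (I), Ebm (ii), Fm (iii), Gb (IV), Ab (V), Bbm (vi), Cdim (vii°).
Matching root and quality in both lists: Ab, Bbm, Db, Fm.
That gives 4 common triads.

4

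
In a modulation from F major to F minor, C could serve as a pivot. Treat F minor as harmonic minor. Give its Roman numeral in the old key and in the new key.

The scale of F major is F G A B♭ C D E; C is degree 5, and the triad built there (C-E-G) is major, so it is V.
The scale of F minor (harmonic minor) is F G A♭ B♭ C D♭ E; C is degree 5, and the triad built there (C-E-G) is major, so it is V.

V in F major; V in F minor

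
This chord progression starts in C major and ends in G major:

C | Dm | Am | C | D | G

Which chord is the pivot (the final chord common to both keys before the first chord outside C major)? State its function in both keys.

Chords diatonic to C major: C, Dm, Em, F, G, Am, Bdim.
Reading the progression, the first chord not in that set is D, so the modulation leaves C major there.
The chord immediately before D is C, which is diatonic to both keys: I in C major and IV in G major.

C — I in C major, IV in G major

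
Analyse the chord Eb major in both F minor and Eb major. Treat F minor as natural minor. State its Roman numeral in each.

The scale of F minor (natural minor) is F G Ab Bb C Db Eb; Eb is degree 7, and the triad built there (Eb-G-Bb) is major, so it is VII.
The scale of Eb major is Eb F G Ab Bb C D; Eb is degree 1, and the triad built there (Eb-G-Bb) is major, so it is I.

VII in F minor; I in Eb major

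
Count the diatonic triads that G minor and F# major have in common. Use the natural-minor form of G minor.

Diatonic triads of G minor (natural minor): G minor (i), A diminished (ii°), Bb major (III), C minor (iv), D minor (v), Eb major (VI), F major (VII).
Diatonic triads of F# major: F# major (I), G# minor (ii), A# minor (iii), B major (IV), C# major (V), D# minor (vi), E# diminished (vii°).
No triad has the same root and quality in both keys.

0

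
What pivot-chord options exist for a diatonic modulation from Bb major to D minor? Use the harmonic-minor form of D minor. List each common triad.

Bb, Dm, Gm

Triads in Bb major: Bb (I), Cm (ii), Dm (iii), Eb (IV), F (V), Gm (vi), Adim (vii°).
Triads in D minor (harmonic minor): Dm (i), Edim (ii°), Faug (III+), Gm (iv), A (V), Bb (VI), C#dim (vii°).
Shared triads with their functions: Bb (I in Bb major, VI in D minor); Dm (iii in Bb major, i in D minor); Gm (vi in Bb major, iv in D minor).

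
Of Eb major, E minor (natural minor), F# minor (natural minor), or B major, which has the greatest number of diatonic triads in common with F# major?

Triads of F# major: F# (I), G#m (ii), A#m (iii), B (IV), C# (V), D#m (vi), E#dim (vii°).
Eb major shares 0: none.
E minor (natural minor) shares 0: none.
F# minor (natural minor) shares 0: none.
B major shares 4: F#, G#m, B, D#m.
The most common triads (4) are shared with B major.

B major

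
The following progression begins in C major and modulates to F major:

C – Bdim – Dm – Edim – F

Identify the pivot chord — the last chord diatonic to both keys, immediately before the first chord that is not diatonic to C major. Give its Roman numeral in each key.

Dm — ii in C major, vi in F major

Chords diatonic to C major: C, Dm, Em, F, G, Am, Bdim.
Reading the progression, the first chord not in that set is Edim, so the modulation leaves C major there.
The chord immediately before Edim is Dm, which is diatonic to both keys: ii in C major and vi in F major.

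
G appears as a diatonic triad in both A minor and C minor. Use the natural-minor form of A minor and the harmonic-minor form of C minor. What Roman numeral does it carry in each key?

VII in A minor; V in C minor

The scale of A minor (natural minor) is A B C D E F G; G is degree 7, and the triad built there (G-B-D) is major, so it is VII.
The scale of C minor (harmonic minor) is C D Eb F G Ab B; G is degree 5, and the triad built there (G-B-D) is major, so it is V.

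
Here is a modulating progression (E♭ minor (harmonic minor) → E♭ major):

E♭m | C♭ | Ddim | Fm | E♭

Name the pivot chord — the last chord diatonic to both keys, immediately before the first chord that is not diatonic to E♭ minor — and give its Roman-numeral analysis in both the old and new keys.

Ddim — vii° in E♭ minor, vii° in E♭ major

Chords diatonic to E♭ minor: E♭m, Fdim, G♭aug, A♭m, B♭, C♭, Ddim.
Reading the progression, the first chord not in that set is Fm, so the modulation leaves E♭ minor there.
The chord immediately before Fm is Ddim, which is diatonic to both keys: vii° in E♭ minor and vii° in E♭ major.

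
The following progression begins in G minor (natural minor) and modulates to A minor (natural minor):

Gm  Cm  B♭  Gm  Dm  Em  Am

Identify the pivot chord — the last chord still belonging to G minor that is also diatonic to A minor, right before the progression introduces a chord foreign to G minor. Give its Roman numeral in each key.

Chords diatonic to G minor: Gm, Adim, B♭, Cm, Dm, E♭, F.
Reading the progression, the first chord not in that set is Em, so the modulation leaves G minor there.
The chord immediately before Em is Dm, which is diatonic to both keys: v in G minor and iv in A minor.

Dm — v in G minor, iv in A minor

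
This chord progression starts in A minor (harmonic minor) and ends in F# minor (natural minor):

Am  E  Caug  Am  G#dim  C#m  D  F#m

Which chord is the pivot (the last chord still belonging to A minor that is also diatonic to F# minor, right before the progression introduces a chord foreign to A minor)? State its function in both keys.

Chords diatonic to A minor: Am, Bdim, Caug, Dm, E, F, G#dim.
Reading the progression, the first chord not in that set is C#m, so the modulation leaves A minor there.
The chord immediately before C#m is G#dim, which is diatonic to both keys: vii° in A minor and ii° in F# minor.

G#dim — vii° in A minor, ii° in F# minor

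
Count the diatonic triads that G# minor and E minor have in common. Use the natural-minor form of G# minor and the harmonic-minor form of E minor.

1

Diatonic triads of G# minor (natural minor): G#m (i), A#dim (ii°), B (III), C#m (iv), D#m (v), E (VI), F# (VII).
Diatonic triads of E minor (harmonic minor): Em (i), F#dim (ii°), Gaug (III+), Am (iv), B (V), C (VI), D#dim (vii°).
Matching root and quality in both lists: B.
That gives 1 common triad.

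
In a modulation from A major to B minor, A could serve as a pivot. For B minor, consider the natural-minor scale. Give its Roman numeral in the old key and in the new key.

I in A major; VII in B minor

The scale of A major is A B C# D E F# G#; A is degree 1, and the triad built there (A-C#-E) is major, so it is I.
The scale of B minor (natural minor) is B C# D E F# G A; A is degree 7, and the triad built there (A-C#-E) is major, so it is VII.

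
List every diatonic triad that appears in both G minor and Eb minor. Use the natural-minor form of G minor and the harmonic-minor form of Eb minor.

Bb

Triads in G minor (natural minor): Gm (i), Adim (ii°), Bb (III), Cm (iv), Dm (v), Eb (VI), F (VII).
Triads in Eb minor (harmonic minor): Ebm (i), Fdim (ii°), Gbaug (III+), Abm (iv), Bb (V), Cb (VI), Ddim (vii°).
Shared triads with their functions: Bb (III in G minor, V in Eb minor).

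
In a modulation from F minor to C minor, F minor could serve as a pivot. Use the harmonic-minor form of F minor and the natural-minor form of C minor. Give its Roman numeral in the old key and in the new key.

The scale of F minor (harmonic minor) is F G Ab Bb C Db E; F is degree 1, and the triad built there (F-Ab-C) is minor, so it is i.
The scale of C minor (natural minor) is C D Eb F G Ab Bb; F is degree 4, and the triad built there (F-Ab-C) is minor, so it is iv.

i in F minor; iv in C minor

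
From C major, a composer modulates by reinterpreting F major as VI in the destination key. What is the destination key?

A minor

The numeral VI denotes a major triad on scale degree 6. With F on degree 6, the tonic of the new key is A.
Degree 6 carries a major triad in minor keys, so the destination is A minor.
Check: the diatonic triads of A minor (natural minor) are Am (i), Bdim (ii°), C (III), Dm (iv), Em (v), F (VI), G (VII) — F major is indeed VI.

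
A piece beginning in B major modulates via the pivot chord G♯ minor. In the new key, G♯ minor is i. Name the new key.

The numeral i denotes a minor triad on scale degree 1. With G♯ on degree 1, the tonic of the new key is G♯.
Degree 1 carries a minor triad in minor keys, so the destination is G♯ minor.
Check: the diatonic triads of G♯ minor (natural minor) are G♯m (i), A♯dim (ii°), B (III), C♯m (iv), D♯m (v), E (VI), F♯ (VII) — G♯ minor is indeed i.

G♯ minor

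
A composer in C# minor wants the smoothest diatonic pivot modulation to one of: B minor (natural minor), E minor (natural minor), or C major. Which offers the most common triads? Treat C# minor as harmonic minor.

B minor

Triads of C# minor (harmonic minor): C#m (i), D#dim (ii°), Eaug (III+), F#m (iv), G# (V), A (VI), B#dim (vii°).
B minor (natural minor) shares 2: F#m, A.
E minor (natural minor) shares 0: none.
C major shares 0: none.
The most common triads (2) are shared with B minor.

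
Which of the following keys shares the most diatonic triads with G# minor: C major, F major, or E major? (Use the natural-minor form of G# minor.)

Triads of G# minor (natural minor): G#m (i), A#dim (ii°), B (III), C#m (iv), D#m (v), E (VI), F# (VII).
C major shares 0: none.
F major shares 0: none.
E major shares 4: G#m, B, C#m, E.
The most common triads (4) are shared with E major.

E major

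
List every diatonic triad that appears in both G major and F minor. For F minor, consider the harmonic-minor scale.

C

Triads in G major: G major (I), A minor (ii), B minor (iii), C major (IV), D major (V), E minor (vi), F# diminished (vii°).
Triads in F minor (harmonic minor): F minor (i), G diminished (ii°), Ab augmented (III+), Bb minor (iv), C major (V), Db major (VI), E diminished (vii°).
Shared triads with their functions: C major (IV in G major, V in F minor).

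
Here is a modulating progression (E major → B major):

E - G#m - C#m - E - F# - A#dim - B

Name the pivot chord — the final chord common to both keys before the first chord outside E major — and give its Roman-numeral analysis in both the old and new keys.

E — I in E major, IV in B major

Chords diatonic to E major: E, F#m, G#m, A, B, C#m, D#dim.
Reading the progression, the first chord not in that set is F#, so the modulation leaves E major there.
The chord immediately before F# is E, which is diatonic to both keys: I in E major and IV in B major.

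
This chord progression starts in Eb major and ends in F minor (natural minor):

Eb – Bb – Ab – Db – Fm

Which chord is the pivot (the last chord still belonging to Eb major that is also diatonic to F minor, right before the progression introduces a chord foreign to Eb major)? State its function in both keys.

Chords diatonic to Eb major: Eb, Fm, Gm, Ab, Bb, Cm, Ddim.
Reading the progression, the first chord not in that set is Db, so the modulation leaves Eb major there.
The chord immediately before Db is Ab, which is diatonic to both keys: IV in Eb major and III in F minor.

Ab — IV in Eb major, III in F minor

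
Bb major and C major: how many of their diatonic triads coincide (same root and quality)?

Diatonic triads of Bb major: Bb (I), Cm (ii), Dm (iii), Eb (IV), F (V), Gm (vi), Adim (vii°).
Diatonic triads of C major: C (I), Dm (ii), Em (iii), F (IV), G (V), Am (vi), Bdim (vii°).
Matching root and quality in both lists: Dm, F.
That gives 2 common triads.

2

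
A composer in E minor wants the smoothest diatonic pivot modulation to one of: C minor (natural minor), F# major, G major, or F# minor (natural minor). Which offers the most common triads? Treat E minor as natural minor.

G major

Triads of E minor (natural minor): Em (i), F#dim (ii°), G (III), Am (iv), Bm (v), C (VI), D (VII).
C minor (natural minor) shares 0: none.
F# major shares 0: none.
G major shares 7: Em, F#dim, G, Am, Bm, C, D.
F# minor (natural minor) shares 2: Bm, D.
The most common triads (7) are shared with G major.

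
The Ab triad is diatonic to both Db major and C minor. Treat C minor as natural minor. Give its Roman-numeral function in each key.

The scale of Db major is Db Eb F Gb Ab Bb C; Ab is degree 5, and the triad built there (Ab-C-Eb) is major, so it is V.
The scale of C minor (natural minor) is C D Eb F G Ab Bb; Ab is degree 6, and the triad built there (Ab-C-Eb) is major, so it is VI.

V in Db major; VI in C minor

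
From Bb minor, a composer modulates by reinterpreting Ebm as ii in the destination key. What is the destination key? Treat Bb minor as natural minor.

The numeral ii denotes a minor triad on scale degree 2. With Eb on degree 2, the tonic of the new key is Db.
Degree 2 carries a minor triad in major keys, so the destination is Db major.
Check: the diatonic triads of Db major are Db (I), Ebm (ii), Fm (iii), Gb (IV), Ab (V), Bbm (vi), Cdim (vii°) — Ebm is indeed ii.

Db major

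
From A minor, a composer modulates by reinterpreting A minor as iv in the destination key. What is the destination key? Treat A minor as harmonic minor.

The numeral iv denotes a minor triad on scale degree 4. With A on degree 4, the tonic of the new key is E.
Degree 4 carries a minor triad in minor keys, so the destination is E minor.
Check: the diatonic triads of E minor (natural minor) are Em (i), F#dim (ii°), G (III), Am (iv), Bm (v), C (VI), D (VII) — A minor is indeed iv.

E minor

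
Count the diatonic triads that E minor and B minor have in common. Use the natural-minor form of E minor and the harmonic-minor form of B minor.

3

Diatonic triads of E minor (natural minor): Em (i), F#dim (ii°), G (III), Am (iv), Bm (v), C (VI), D (VII).
Diatonic triads of B minor (harmonic minor): Bm (i), C#dim (ii°), Daug (III+), Em (iv), F# (V), G (VI), A#dim (vii°).
Matching root and quality in both lists: Em, G, Bm.
That gives 3 common triads.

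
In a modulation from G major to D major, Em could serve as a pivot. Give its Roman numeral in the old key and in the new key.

vi in G major; ii in D major

The scale of G major is G A B C D E F#; E is degree 6, and the triad built there (E-G-B) is minor, so it is vi.
The scale of D major is D E F# G A B C#; E is degree 2, and the triad built there (E-G-B) is minor, so it is ii.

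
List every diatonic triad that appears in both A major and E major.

A, C#m, E, F#m

Triads in A major: A (I), Bm (ii), C#m (iii), D (IV), E (V), F#m (vi), G#dim (vii°).
Triads in E major: E (I), F#m (ii), G#m (iii), A (IV), B (V), C#m (vi), D#dim (vii°).
Shared triads with their functions: A (I in A major, IV in E major); C#m (iii in A major, vi in E major); E (V in A major, I in E major); F#m (vi in A major, ii in E major).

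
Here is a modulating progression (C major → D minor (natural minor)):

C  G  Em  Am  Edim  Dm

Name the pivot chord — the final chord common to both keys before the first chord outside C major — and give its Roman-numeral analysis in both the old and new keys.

Am — vi in C major, v in D minor

Chords diatonic to C major: C, Dm, Em, F, G, Am, Bdim.
Reading the progression, the first chord not in that set is Edim, so the modulation leaves C major there.
The chord immediately before Edim is Am, which is diatonic to both keys: vi in C major and v in D minor.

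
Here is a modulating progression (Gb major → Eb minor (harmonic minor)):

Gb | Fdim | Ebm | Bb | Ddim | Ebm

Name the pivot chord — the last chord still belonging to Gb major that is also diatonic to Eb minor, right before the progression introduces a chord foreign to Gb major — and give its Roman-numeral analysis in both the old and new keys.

Ebm — vi in Gb major, i in Eb minor

Chords diatonic to Gb major: Gb, Abm, Bbm, Cb, Db, Ebm, Fdim.
Reading the progression, the first chord not in that set is Bb, so the modulation leaves Gb major there.
The chord immediately before Bb is Ebm, which is diatonic to both keys: vi in Gb major and i in Eb minor.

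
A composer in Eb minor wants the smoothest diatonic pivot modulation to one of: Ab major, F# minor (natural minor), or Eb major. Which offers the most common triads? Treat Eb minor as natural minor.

Triads of Eb minor (natural minor): Ebm (i), Fdim (ii°), Gb (III), Abm (iv), Bbm (v), Cb (VI), Db (VII).
Ab major shares 2: Bbm, Db.
F# minor (natural minor) shares 0: none.
Eb major shares 0: none.
The most common triads (2) are shared with Ab major.

Ab major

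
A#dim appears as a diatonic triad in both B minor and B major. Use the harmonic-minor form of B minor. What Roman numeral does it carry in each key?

vii° in B minor; vii° in B major

The scale of B minor (harmonic minor) is B C# D E F# G A#; A# is degree 7, and the triad built there (A#-C#-E) is diminished, so it is vii°.
The scale of B major is B C# D# E F# G# A#; A# is degree 7, and the triad built there (A#-C#-E) is diminished, so it is vii°.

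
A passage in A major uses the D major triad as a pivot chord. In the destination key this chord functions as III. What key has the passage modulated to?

B minor

The numeral III denotes a major triad on scale degree 3. With D on degree 3, the tonic of the new key is B.
Degree 3 carries a major triad in natural-minor keys, so the destination is B minor.
Check: the diatonic triads of B minor (natural minor) are Bm (i), C#dim (ii°), D (III), Em (iv), F#m (v), G (VI), A (VII) — D major is indeed III.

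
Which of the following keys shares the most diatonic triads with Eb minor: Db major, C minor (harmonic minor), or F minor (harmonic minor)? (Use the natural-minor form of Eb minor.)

Triads of Eb minor (natural minor): Eb minor (i), F diminished (ii°), Gb major (III), Ab minor (iv), Bb minor (v), Cb major (VI), Db major (VII).
Db major shares 4: Ebm, Gb, Bbm, Db.
C minor (harmonic minor) shares 0: none.
F minor (harmonic minor) shares 2: Bbm, Db.
The most common triads (4) are shared with Db major.

Db major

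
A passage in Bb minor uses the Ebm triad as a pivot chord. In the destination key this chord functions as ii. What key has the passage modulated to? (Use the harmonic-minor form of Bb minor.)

The numeral ii denotes a minor triad on scale degree 2. With Eb on degree 2, the tonic of the new key is Db.
Degree 2 carries a minor triad in major keys, so the destination is Db major.
Check: the diatonic triads of Db major are Db (I), Ebm (ii), Fm (iii), Gb (IV), Ab (V), Bbm (vi), Cdim (vii°) — Ebm is indeed ii.

Db major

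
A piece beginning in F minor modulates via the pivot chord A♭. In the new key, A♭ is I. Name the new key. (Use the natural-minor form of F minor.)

The numeral I denotes a major triad on scale degree 1. With A♭ on degree 1, the tonic of the new key is A♭.
Degree 1 carries a major triad in major keys, so the destination is A♭ major.
Check: the diatonic triads of A♭ major are A♭ (I), B♭m (ii), Cm (iii), D♭ (IV), E♭ (V), Fm (vi), Gdim (vii°) — A♭ is indeed I.

A♭ major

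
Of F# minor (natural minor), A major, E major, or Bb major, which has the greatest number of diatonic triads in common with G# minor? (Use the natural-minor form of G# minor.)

E major

Triads of G# minor (natural minor): G# minor (i), A# diminished (ii°), B major (III), C# minor (iv), D# minor (v), E major (VI), F# major (VII).
F# minor (natural minor) shares 2: C#m, E.
A major shares 2: C#m, E.
E major shares 4: G#m, B, C#m, E.
Bb major shares 0: none.
The most common triads (4) are shared with E major.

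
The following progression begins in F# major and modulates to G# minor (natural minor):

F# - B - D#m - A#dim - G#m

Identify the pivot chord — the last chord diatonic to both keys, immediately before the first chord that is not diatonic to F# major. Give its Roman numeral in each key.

D#m — vi in F# major, v in G# minor

Chords diatonic to F# major: F#, G#m, A#m, B, C#, D#m, E#dim.
Reading the progression, the first chord not in that set is A#dim, so the modulation leaves F# major there.
The chord immediately before A#dim is D#m, which is diatonic to both keys: vi in F# major and v in G# minor.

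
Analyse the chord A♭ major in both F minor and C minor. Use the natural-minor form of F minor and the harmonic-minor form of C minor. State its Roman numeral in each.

III in F minor; VI in C minor

The scale of F minor (natural minor) is F G A♭ B♭ C D♭ E♭; A♭ is degree 3, and the triad built there (A♭-C-E♭) is major, so it is III.
The scale of C minor (harmonic minor) is C D E♭ F G A♭ B; A♭ is degree 6, and the triad built there (A♭-C-E♭) is major, so it is VI.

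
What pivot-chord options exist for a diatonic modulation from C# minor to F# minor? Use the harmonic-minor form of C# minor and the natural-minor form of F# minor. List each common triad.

Triads in C# minor (harmonic minor): C# minor (i), D# diminished (ii°), E augmented (III+), F# minor (iv), G# major (V), A major (VI), B# diminished (vii°).
Triads in F# minor (natural minor): F# minor (i), G# diminished (ii°), A major (III), B minor (iv), C# minor (v), D major (VI), E major (VII).
Shared triads with their functions: C# minor (i in C# minor, v in F# minor); F# minor (iv in C# minor, i in F# minor); A major (VI in C# minor, III in F# minor).

C#m, F#m, A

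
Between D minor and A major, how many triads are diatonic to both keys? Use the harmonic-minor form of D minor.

Diatonic triads of D minor (harmonic minor): Dm (i), Edim (ii°), Faug (III+), Gm (iv), A (V), Bb (VI), C#dim (vii°).
Diatonic triads of A major: A (I), Bm (ii), C#m (iii), D (IV), E (V), F#m (vi), G#dim (vii°).
Matching root and quality in both lists: A.
That gives 1 common triad.

1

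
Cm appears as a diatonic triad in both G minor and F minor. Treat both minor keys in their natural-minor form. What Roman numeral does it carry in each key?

iv in G minor; v in F minor

The scale of G minor (natural minor) is G A Bb C D Eb F; C is degree 4, and the triad built there (C-Eb-G) is minor, so it is iv.
The scale of F minor (natural minor) is F G Ab Bb C Db Eb; C is degree 5, and the triad built there (C-Eb-G) is minor, so it is v.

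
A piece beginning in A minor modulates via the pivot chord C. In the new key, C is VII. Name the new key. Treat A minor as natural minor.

The numeral VII denotes a major triad on scale degree 7. With C on degree 7, the tonic of the new key is D.
Degree 7 carries a major triad in natural-minor keys, so the destination is D minor.
Check: the diatonic triads of D minor (natural minor) are Dm (i), Edim (ii°), F (III), Gm (iv), Am (v), Bb (VI), C (VII) — C is indeed VII.

D minor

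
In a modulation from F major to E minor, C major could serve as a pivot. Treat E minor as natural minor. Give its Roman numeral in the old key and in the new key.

The scale of F major is F G A Bb C D E; C is degree 5, and the triad built there (C-E-G) is major, so it is V.
The scale of E minor (natural minor) is E F# G A B C D; C is degree 6, and the triad built there (C-E-G) is major, so it is VI.

V in F major; VI in E minor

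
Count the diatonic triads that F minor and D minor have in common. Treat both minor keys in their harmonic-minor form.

Diatonic triads of F minor (harmonic minor): Fm (i), Gdim (ii°), A♭aug (III+), B♭m (iv), C (V), D♭ (VI), Edim (vii°).
Diatonic triads of D minor (harmonic minor): Dm (i), Edim (ii°), Faug (III+), Gm (iv), A (V), B♭ (VI), C♯dim (vii°).
Matching root and quality in both lists: Edim.
That gives 1 common triad.

1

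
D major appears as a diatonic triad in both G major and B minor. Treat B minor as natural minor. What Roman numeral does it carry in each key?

The scale of G major is G A B C D E F#; D is degree 5, and the triad built there (D-F#-A) is major, so it is V.
The scale of B minor (natural minor) is B C# D E F# G A; D is degree 3, and the triad built there (D-F#-A) is major, so it is III.

V in G major; III in B minor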